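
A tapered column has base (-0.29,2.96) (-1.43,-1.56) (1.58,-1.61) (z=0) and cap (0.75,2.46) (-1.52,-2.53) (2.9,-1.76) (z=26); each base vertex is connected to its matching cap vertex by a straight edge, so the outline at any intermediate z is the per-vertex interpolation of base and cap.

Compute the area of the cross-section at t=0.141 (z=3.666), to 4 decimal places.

Area at t=0.141: 7.3156

Cross-section at t=0.141: each vertex is (1-t)·p0[i] + t·p1[i].
  v1: (1-0.141)·(-0.29,2.96) + 0.141·(0.75,2.46) = (-0.1434,2.8895)
  v2: (1-0.141)·(-1.43,-1.56) + 0.141·(-1.52,-2.53) = (-1.4427,-1.6968)
  v3: (1-0.141)·(1.58,-1.61) + 0.141·(2.9,-1.76) = (1.7661,-1.6312)
Shoelace sum Σ(x_i·y_{i+1} − x_{i+1}·y_i):
  i=1: -0.1434·-1.6968 − -1.4427·2.8895 = +4.4119 (running +4.4119)
  i=2: -1.4427·-1.6312 − 1.7661·-1.6968 = +5.3499 (running +9.7618)
  i=3: 1.7661·2.8895 − -0.1434·-1.6312 = +4.8694 (running +14.6312)
Area = |Σ|/2 = |14.6312|/2 = 7.3156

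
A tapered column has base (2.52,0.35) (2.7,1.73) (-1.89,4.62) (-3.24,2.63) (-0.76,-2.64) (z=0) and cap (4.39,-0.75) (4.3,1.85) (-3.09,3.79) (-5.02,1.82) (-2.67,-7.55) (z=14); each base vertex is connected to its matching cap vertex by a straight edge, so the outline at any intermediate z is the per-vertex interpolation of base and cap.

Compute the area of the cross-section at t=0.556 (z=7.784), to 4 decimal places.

Area at t=0.556: 42.5744

Cross-section at t=0.556: each vertex is (1-t)·p0[i] + t·p1[i].
  v1: (1-0.556)·(2.52,0.35) + 0.556·(4.39,-0.75) = (3.5597,-0.2616)
  v2: (1-0.556)·(2.7,1.73) + 0.556·(4.3,1.85) = (3.5896,1.7967)
  v3: (1-0.556)·(-1.89,4.62) + 0.556·(-3.09,3.79) = (-2.5572,4.1585)
  v4: (1-0.556)·(-3.24,2.63) + 0.556·(-5.02,1.82) = (-4.2297,2.1796)
  v5: (1-0.556)·(-0.76,-2.64) + 0.556·(-2.67,-7.55) = (-1.8220,-5.3700)
Shoelace sum Σ(x_i·y_{i+1} − x_{i+1}·y_i):
  i=1: 3.5597·1.7967 − 3.5896·-0.2616 = +7.3349 (running +7.3349)
  i=2: 3.5896·4.1585 − -2.5572·1.7967 = +19.5220 (running +26.8569)
  i=3: -2.5572·2.1796 − -4.2297·4.1585 = +12.0154 (running +38.8723)
  i=4: -4.2297·-5.3700 − -1.8220·2.1796 = +26.6844 (running +65.5567)
  i=5: -1.8220·-0.2616 − 3.5597·-5.3700 = +19.5922 (running +85.1489)
Area = |Σ|/2 = |85.1489|/2 = 42.5744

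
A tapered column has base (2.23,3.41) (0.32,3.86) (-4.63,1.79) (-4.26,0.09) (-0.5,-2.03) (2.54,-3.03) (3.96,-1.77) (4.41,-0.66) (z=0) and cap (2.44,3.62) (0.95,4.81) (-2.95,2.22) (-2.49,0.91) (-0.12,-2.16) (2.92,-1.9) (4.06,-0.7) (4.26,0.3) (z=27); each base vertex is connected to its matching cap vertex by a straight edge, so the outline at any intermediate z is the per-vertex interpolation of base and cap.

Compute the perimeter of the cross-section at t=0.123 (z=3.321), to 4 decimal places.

Perimeter at t=0.123: 23.8438

Cross-section at t=0.123: each vertex is (1-t)·p0[i] + t·p1[i].
  v1: (1-0.123)·(2.23,3.41) + 0.123·(2.44,3.62) = (2.2558,3.4358)
  v2: (1-0.123)·(0.32,3.86) + 0.123·(0.95,4.81) = (0.3975,3.9768)
  v3: (1-0.123)·(-4.63,1.79) + 0.123·(-2.95,2.22) = (-4.4234,1.8429)
  v4: (1-0.123)·(-4.26,0.09) + 0.123·(-2.49,0.91) = (-4.0423,0.1909)
  v5: (1-0.123)·(-0.5,-2.03) + 0.123·(-0.12,-2.16) = (-0.4533,-2.0460)
  v6: (1-0.123)·(2.54,-3.03) + 0.123·(2.92,-1.9) = (2.5867,-2.8910)
  v7: (1-0.123)·(3.96,-1.77) + 0.123·(4.06,-0.7) = (3.9723,-1.6384)
  v8: (1-0.123)·(4.41,-0.66) + 0.123·(4.26,0.3) = (4.3916,-0.5419)
Perimeter = Σ |v_{i+1} − v_i|:
  edge 1→2: √(-1.8583² + 0.5410²) = 1.9355 (running 1.9355)
  edge 2→3: √(-4.8209² + -2.1340²) = 5.2720 (running 7.2075)
  edge 3→4: √(0.3811² + -1.6520²) = 1.6954 (running 8.9029)
  edge 4→5: √(3.5890² + -2.2368²) = 4.2290 (running 13.1320)
  edge 5→6: √(3.0400² + -0.8450²) = 3.1553 (running 16.2872)
  edge 6→7: √(1.3856² + 1.2526²) = 1.8678 (running 18.1551)
  edge 7→8: √(0.4193² + 1.0965²) = 1.1739 (running 19.3290)
  edge 8→1: √(-2.1357² + 3.9778²) = 4.5148 (running 23.8438)
Perimeter = 23.8438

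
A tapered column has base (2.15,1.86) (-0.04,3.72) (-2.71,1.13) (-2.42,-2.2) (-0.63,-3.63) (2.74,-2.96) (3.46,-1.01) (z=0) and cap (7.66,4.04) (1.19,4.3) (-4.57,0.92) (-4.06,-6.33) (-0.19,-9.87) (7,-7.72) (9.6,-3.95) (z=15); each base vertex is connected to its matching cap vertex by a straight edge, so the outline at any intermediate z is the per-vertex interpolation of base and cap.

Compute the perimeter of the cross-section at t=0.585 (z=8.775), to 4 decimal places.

Perimeter at t=0.585: 35.2924

Cross-section at t=0.585: each vertex is (1-t)·p0[i] + t·p1[i].
  v1: (1-0.585)·(2.15,1.86) + 0.585·(7.66,4.04) = (5.3733,3.1353)
  v2: (1-0.585)·(-0.04,3.72) + 0.585·(1.19,4.3) = (0.6795,4.0593)
  v3: (1-0.585)·(-2.71,1.13) + 0.585·(-4.57,0.92) = (-3.7981,1.0071)
  v4: (1-0.585)·(-2.42,-2.2) + 0.585·(-4.06,-6.33) = (-3.3794,-4.6160)
  v5: (1-0.585)·(-0.63,-3.63) + 0.585·(-0.19,-9.87) = (-0.3726,-7.2804)
  v6: (1-0.585)·(2.74,-2.96) + 0.585·(7,-7.72) = (5.2321,-5.7446)
  v7: (1-0.585)·(3.46,-1.01) + 0.585·(9.6,-3.95) = (7.0519,-2.7299)
Perimeter = Σ |v_{i+1} − v_i|:
  edge 1→2: √(-4.6938² + 0.9240²) = 4.7839 (running 4.7839)
  edge 2→3: √(-4.4776² + -3.0522²) = 5.4189 (running 10.2028)
  edge 3→4: √(0.4187² + -5.6232²) = 5.6388 (running 15.8416)
  edge 4→5: √(3.0068² + -2.6643²) = 4.0174 (running 19.8590)
  edge 5→6: √(5.6047² + 1.5358²) = 5.8113 (running 25.6703)
  edge 6→7: √(1.8198² + 3.0147²) = 3.5214 (running 29.1917)
  edge 7→1: √(-1.6786² + 5.8652²) = 6.1007 (running 35.2924)
Perimeter = 35.2924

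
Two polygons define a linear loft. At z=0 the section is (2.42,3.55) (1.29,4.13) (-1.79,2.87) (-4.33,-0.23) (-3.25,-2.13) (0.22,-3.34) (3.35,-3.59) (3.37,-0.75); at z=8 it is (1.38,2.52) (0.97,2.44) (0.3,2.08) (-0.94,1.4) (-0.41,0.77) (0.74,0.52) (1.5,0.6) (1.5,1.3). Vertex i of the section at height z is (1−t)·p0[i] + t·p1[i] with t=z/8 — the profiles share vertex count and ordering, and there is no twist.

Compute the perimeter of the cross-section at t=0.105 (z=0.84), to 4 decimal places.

Cross-section at t=0.105: each vertex is (1-t)·p0[i] + t·p1[i].
  v1: (1-0.105)·(2.42,3.55) + 0.105·(1.38,2.52) = (2.3108,3.4419)
  v2: (1-0.105)·(1.29,4.13) + 0.105·(0.97,2.44) = (1.2564,3.9525)
  v3: (1-0.105)·(-1.79,2.87) + 0.105·(0.3,2.08) = (-1.5705,2.7871)
  v4: (1-0.105)·(-4.33,-0.23) + 0.105·(-0.94,1.4) = (-3.9741,-0.0589)
  v5: (1-0.105)·(-3.25,-2.13) + 0.105·(-0.41,0.77) = (-2.9518,-1.8255)
  v6: (1-0.105)·(0.22,-3.34) + 0.105·(0.74,0.52) = (0.2746,-2.9347)
  v7: (1-0.105)·(3.35,-3.59) + 0.105·(1.5,0.6) = (3.1558,-3.1500)
  v8: (1-0.105)·(3.37,-0.75) + 0.105·(1.5,1.3) = (3.1737,-0.5348)
Perimeter = Σ |v_{i+1} − v_i|:
  edge 1→2: √(-1.0544² + 0.5107²) = 1.1716 (running 1.1716)
  edge 2→3: √(-2.8270² + -1.1655²) = 3.0578 (running 4.2294)
  edge 3→4: √(-2.4035² + -2.8459²) = 3.7250 (running 7.9544)
  edge 4→5: √(1.0223² + -1.7666²) = 2.0411 (running 9.9955)
  edge 5→6: √(3.2264² + -1.1092²) = 3.4117 (running 13.4072)
  edge 6→7: √(2.8812² + -0.2153²) = 2.8892 (running 16.2964)
  edge 7→8: √(0.0179² + 2.6153²) = 2.6154 (running 18.9118)
  edge 8→1: √(-0.8629² + 3.9766²) = 4.0691 (running 22.9809)
Perimeter = 22.9809

Perimeter at t=0.105: 22.9809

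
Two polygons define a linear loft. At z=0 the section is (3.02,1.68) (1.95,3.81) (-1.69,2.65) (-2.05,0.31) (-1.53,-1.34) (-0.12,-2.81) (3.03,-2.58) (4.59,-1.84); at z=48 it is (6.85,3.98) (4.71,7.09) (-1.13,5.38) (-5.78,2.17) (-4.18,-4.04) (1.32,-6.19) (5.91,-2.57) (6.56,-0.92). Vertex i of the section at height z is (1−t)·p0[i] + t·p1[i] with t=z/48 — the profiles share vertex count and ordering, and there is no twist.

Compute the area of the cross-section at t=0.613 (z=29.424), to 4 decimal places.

Area at t=0.613: 75.3163

Cross-section at t=0.613: each vertex is (1-t)·p0[i] + t·p1[i].
  v1: (1-0.613)·(3.02,1.68) + 0.613·(6.85,3.98) = (5.3678,3.0899)
  v2: (1-0.613)·(1.95,3.81) + 0.613·(4.71,7.09) = (3.6419,5.8206)
  v3: (1-0.613)·(-1.69,2.65) + 0.613·(-1.13,5.38) = (-1.3467,4.3235)
  v4: (1-0.613)·(-2.05,0.31) + 0.613·(-5.78,2.17) = (-4.3365,1.4502)
  v5: (1-0.613)·(-1.53,-1.34) + 0.613·(-4.18,-4.04) = (-3.1544,-2.9951)
  v6: (1-0.613)·(-0.12,-2.81) + 0.613·(1.32,-6.19) = (0.7627,-4.8819)
  v7: (1-0.613)·(3.03,-2.58) + 0.613·(5.91,-2.57) = (4.7954,-2.5739)
  v8: (1-0.613)·(4.59,-1.84) + 0.613·(6.56,-0.92) = (5.7976,-1.2760)
Shoelace sum Σ(x_i·y_{i+1} − x_{i+1}·y_i):
  i=1: 5.3678·5.8206 − 3.6419·3.0899 = +19.9909 (running +19.9909)
  i=2: 3.6419·4.3235 − -1.3467·5.8206 = +23.5844 (running +43.5753)
  i=3: -1.3467·1.4502 − -4.3365·4.3235 = +16.7958 (running +60.3711)
  i=4: -4.3365·-2.9951 − -3.1544·1.4502 = +17.5627 (running +77.9339)
  i=5: -3.1544·-4.8819 − 0.7627·-2.9951 = +17.6843 (running +95.6181)
  i=6: 0.7627·-2.5739 − 4.7954·-4.8819 = +21.4479 (running +117.0660)
  i=7: 4.7954·-1.2760 − 5.7976·-2.5739 = +8.8031 (running +125.8691)
  i=8: 5.7976·3.0899 − 5.3678·-1.2760 = +24.7635 (running +150.6327)
Area = |Σ|/2 = |150.6327|/2 = 75.3163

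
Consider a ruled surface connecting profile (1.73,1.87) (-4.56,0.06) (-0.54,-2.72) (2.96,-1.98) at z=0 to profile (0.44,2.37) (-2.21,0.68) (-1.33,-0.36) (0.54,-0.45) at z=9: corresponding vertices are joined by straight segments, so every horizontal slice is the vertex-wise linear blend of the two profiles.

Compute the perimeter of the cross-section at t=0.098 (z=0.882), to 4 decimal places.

Perimeter at t=0.098: 18.0546

Cross-section at t=0.098: each vertex is (1-t)·p0[i] + t·p1[i].
  v1: (1-0.098)·(1.73,1.87) + 0.098·(0.44,2.37) = (1.6036,1.9190)
  v2: (1-0.098)·(-4.56,0.06) + 0.098·(-2.21,0.68) = (-4.3297,0.1208)
  v3: (1-0.098)·(-0.54,-2.72) + 0.098·(-1.33,-0.36) = (-0.6174,-2.4887)
  v4: (1-0.098)·(2.96,-1.98) + 0.098·(0.54,-0.45) = (2.7228,-1.8301)
Perimeter = Σ |v_{i+1} − v_i|:
  edge 1→2: √(-5.9333² + -1.7982²) = 6.1998 (running 6.1998)
  edge 2→3: √(3.7123² + -2.6095²) = 4.5377 (running 10.7375)
  edge 3→4: √(3.3403² + 0.6587²) = 3.4046 (running 14.1420)
  edge 4→1: √(-1.1193² + 3.7491²) = 3.9126 (running 18.0546)
Perimeter = 18.0546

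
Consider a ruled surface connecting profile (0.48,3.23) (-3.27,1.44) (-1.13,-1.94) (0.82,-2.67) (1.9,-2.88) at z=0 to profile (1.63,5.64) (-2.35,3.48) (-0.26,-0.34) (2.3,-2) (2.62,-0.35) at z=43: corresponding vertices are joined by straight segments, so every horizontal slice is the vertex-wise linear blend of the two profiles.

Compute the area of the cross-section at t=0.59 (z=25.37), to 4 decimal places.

Area at t=0.59: 19.2731

Cross-section at t=0.59: each vertex is (1-t)·p0[i] + t·p1[i].
  v1: (1-0.59)·(0.48,3.23) + 0.59·(1.63,5.64) = (1.1585,4.6519)
  v2: (1-0.59)·(-3.27,1.44) + 0.59·(-2.35,3.48) = (-2.7272,2.6436)
  v3: (1-0.59)·(-1.13,-1.94) + 0.59·(-0.26,-0.34) = (-0.6167,-0.9960)
  v4: (1-0.59)·(0.82,-2.67) + 0.59·(2.3,-2) = (1.6932,-2.2747)
  v5: (1-0.59)·(1.9,-2.88) + 0.59·(2.62,-0.35) = (2.3248,-1.3873)
Shoelace sum Σ(x_i·y_{i+1} − x_{i+1}·y_i):
  i=1: 1.1585·2.6436 − -2.7272·4.6519 = +15.7493 (running +15.7493)
  i=2: -2.7272·-0.9960 − -0.6167·2.6436 = +4.3466 (running +20.0959)
  i=3: -0.6167·-2.2747 − 1.6932·-0.9960 = +3.0892 (running +23.1851)
  i=4: 1.6932·-1.3873 − 2.3248·-2.2747 = +2.9392 (running +26.1244)
  i=5: 2.3248·4.6519 − 1.1585·-1.3873 = +12.4219 (running +38.5463)
Area = |Σ|/2 = |38.5463|/2 = 19.2731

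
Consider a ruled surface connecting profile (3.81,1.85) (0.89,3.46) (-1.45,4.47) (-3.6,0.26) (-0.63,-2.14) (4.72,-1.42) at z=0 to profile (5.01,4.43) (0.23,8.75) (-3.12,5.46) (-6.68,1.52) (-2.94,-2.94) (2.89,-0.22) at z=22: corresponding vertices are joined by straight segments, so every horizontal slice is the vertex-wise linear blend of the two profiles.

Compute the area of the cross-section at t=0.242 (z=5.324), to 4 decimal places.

Area at t=0.242: 43.3133

Cross-section at t=0.242: each vertex is (1-t)·p0[i] + t·p1[i].
  v1: (1-0.242)·(3.81,1.85) + 0.242·(5.01,4.43) = (4.1004,2.4744)
  v2: (1-0.242)·(0.89,3.46) + 0.242·(0.23,8.75) = (0.7303,4.7402)
  v3: (1-0.242)·(-1.45,4.47) + 0.242·(-3.12,5.46) = (-1.8541,4.7096)
  v4: (1-0.242)·(-3.6,0.26) + 0.242·(-6.68,1.52) = (-4.3454,0.5649)
  v5: (1-0.242)·(-0.63,-2.14) + 0.242·(-2.94,-2.94) = (-1.1890,-2.3336)
  v6: (1-0.242)·(4.72,-1.42) + 0.242·(2.89,-0.22) = (4.2771,-1.1296)
Shoelace sum Σ(x_i·y_{i+1} − x_{i+1}·y_i):
  i=1: 4.1004·4.7402 − 0.7303·2.4744 = +17.6297 (running +17.6297)
  i=2: 0.7303·4.7096 − -1.8541·4.7402 = +12.2283 (running +29.8579)
  i=3: -1.8541·0.5649 − -4.3454·4.7096 = +19.4174 (running +49.2753)
  i=4: -4.3454·-2.3336 − -1.1890·0.5649 = +10.8120 (running +60.0873)
  i=5: -1.1890·-1.1296 − 4.2771·-2.3336 = +11.3243 (running +71.4116)
  i=6: 4.2771·2.4744 − 4.1004·-1.1296 = +15.2150 (running +86.6266)
Area = |Σ|/2 = |86.6266|/2 = 43.3133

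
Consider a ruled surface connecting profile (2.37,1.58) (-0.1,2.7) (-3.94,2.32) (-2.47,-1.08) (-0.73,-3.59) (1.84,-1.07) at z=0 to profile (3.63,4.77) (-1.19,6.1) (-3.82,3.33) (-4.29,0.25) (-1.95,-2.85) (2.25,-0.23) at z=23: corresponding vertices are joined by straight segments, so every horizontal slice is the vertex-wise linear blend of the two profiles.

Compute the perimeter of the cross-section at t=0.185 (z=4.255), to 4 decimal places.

Perimeter at t=0.185: 20.5568

Cross-section at t=0.185: each vertex is (1-t)·p0[i] + t·p1[i].
  v1: (1-0.185)·(2.37,1.58) + 0.185·(3.63,4.77) = (2.6031,2.1702)
  v2: (1-0.185)·(-0.1,2.7) + 0.185·(-1.19,6.1) = (-0.3016,3.3290)
  v3: (1-0.185)·(-3.94,2.32) + 0.185·(-3.82,3.33) = (-3.9178,2.5069)
  v4: (1-0.185)·(-2.47,-1.08) + 0.185·(-4.29,0.25) = (-2.8067,-0.8339)
  v5: (1-0.185)·(-0.73,-3.59) + 0.185·(-1.95,-2.85) = (-0.9557,-3.4531)
  v6: (1-0.185)·(1.84,-1.07) + 0.185·(2.25,-0.23) = (1.9159,-0.9146)
Perimeter = Σ |v_{i+1} − v_i|:
  edge 1→2: √(-2.9047² + 1.1588²) = 3.1274 (running 3.1274)
  edge 2→3: √(-3.6161² + -0.8221²) = 3.7084 (running 6.8358)
  edge 3→4: √(1.1111² + -3.3408²) = 3.5207 (running 10.3565)
  edge 4→5: √(1.8510² + -2.6191²) = 3.2072 (running 13.5637)
  edge 5→6: √(2.8716² + 2.5385²) = 3.8327 (running 17.3965)
  edge 6→1: √(0.6872² + 3.0848²) = 3.1604 (running 20.5568)
Perimeter = 20.5568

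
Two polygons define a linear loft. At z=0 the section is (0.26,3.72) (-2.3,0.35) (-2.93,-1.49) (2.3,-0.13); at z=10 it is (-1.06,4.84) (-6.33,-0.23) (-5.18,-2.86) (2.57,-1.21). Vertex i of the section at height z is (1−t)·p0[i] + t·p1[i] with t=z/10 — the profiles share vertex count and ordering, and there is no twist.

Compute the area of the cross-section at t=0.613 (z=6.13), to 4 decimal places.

Area at t=0.613: 25.8505

Cross-section at t=0.613: each vertex is (1-t)·p0[i] + t·p1[i].
  v1: (1-0.613)·(0.26,3.72) + 0.613·(-1.06,4.84) = (-0.5492,4.4066)
  v2: (1-0.613)·(-2.3,0.35) + 0.613·(-6.33,-0.23) = (-4.7704,-0.0055)
  v3: (1-0.613)·(-2.93,-1.49) + 0.613·(-5.18,-2.86) = (-4.3093,-2.3298)
  v4: (1-0.613)·(2.3,-0.13) + 0.613·(2.57,-1.21) = (2.4655,-0.7920)
Shoelace sum Σ(x_i·y_{i+1} − x_{i+1}·y_i):
  i=1: -0.5492·-0.0055 − -4.7704·4.4066 = +21.0241 (running +21.0241)
  i=2: -4.7704·-2.3298 − -4.3093·-0.0055 = +11.0902 (running +32.1143)
  i=3: -4.3093·-0.7920 − 2.4655·-2.3298 = +9.1573 (running +41.2715)
  i=4: 2.4655·4.4066 − -0.5492·-0.7920 = +10.4295 (running +51.7010)
Area = |Σ|/2 = |51.7010|/2 = 25.8505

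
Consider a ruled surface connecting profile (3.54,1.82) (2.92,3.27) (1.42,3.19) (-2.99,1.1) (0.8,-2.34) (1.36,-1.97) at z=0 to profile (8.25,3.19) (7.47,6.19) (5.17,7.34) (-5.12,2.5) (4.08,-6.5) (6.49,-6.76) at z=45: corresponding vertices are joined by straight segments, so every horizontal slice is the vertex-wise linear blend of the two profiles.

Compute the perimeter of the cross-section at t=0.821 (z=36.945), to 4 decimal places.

Cross-section at t=0.821: each vertex is (1-t)·p0[i] + t·p1[i].
  v1: (1-0.821)·(3.54,1.82) + 0.821·(8.25,3.19) = (7.4069,2.9448)
  v2: (1-0.821)·(2.92,3.27) + 0.821·(7.47,6.19) = (6.6555,5.6673)
  v3: (1-0.821)·(1.42,3.19) + 0.821·(5.17,7.34) = (4.4987,6.5972)
  v4: (1-0.821)·(-2.99,1.1) + 0.821·(-5.12,2.5) = (-4.7387,2.2494)
  v5: (1-0.821)·(0.8,-2.34) + 0.821·(4.08,-6.5) = (3.4929,-5.7554)
  v6: (1-0.821)·(1.36,-1.97) + 0.821·(6.49,-6.76) = (5.5717,-5.9026)
Perimeter = Σ |v_{i+1} − v_i|:
  edge 1→2: √(-0.7514² + 2.7226²) = 2.8243 (running 2.8243)
  edge 2→3: √(-2.1568² + 0.9298²) = 2.3487 (running 5.1730)
  edge 3→4: √(-9.2375² + -4.3478²) = 10.2095 (running 15.3825)
  edge 4→5: √(8.2316² + -8.0048²) = 11.4820 (running 26.8645)
  edge 5→6: √(2.0788² + -0.1472²) = 2.0841 (running 28.9486)
  edge 6→1: √(1.8352² + 8.8474²) = 9.0357 (running 37.9842)
Perimeter = 37.9842

Perimeter at t=0.821: 37.9842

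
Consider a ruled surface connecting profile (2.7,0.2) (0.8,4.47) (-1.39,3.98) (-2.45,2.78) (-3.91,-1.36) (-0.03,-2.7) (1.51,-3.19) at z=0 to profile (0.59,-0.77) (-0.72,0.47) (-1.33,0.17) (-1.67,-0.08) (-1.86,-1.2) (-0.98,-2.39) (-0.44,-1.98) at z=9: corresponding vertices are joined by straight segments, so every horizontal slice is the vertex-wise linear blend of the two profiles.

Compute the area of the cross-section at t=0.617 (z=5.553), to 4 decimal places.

Area at t=0.617: 11.8295

Cross-section at t=0.617: each vertex is (1-t)·p0[i] + t·p1[i].
  v1: (1-0.617)·(2.7,0.2) + 0.617·(0.59,-0.77) = (1.3981,-0.3985)
  v2: (1-0.617)·(0.8,4.47) + 0.617·(-0.72,0.47) = (-0.1378,2.0020)
  v3: (1-0.617)·(-1.39,3.98) + 0.617·(-1.33,0.17) = (-1.3530,1.6292)
  v4: (1-0.617)·(-2.45,2.78) + 0.617·(-1.67,-0.08) = (-1.9687,1.0154)
  v5: (1-0.617)·(-3.91,-1.36) + 0.617·(-1.86,-1.2) = (-2.6452,-1.2613)
  v6: (1-0.617)·(-0.03,-2.7) + 0.617·(-0.98,-2.39) = (-0.6161,-2.5087)
  v7: (1-0.617)·(1.51,-3.19) + 0.617·(-0.44,-1.98) = (0.3069,-2.4434)
Shoelace sum Σ(x_i·y_{i+1} − x_{i+1}·y_i):
  i=1: 1.3981·2.0020 − -0.1378·-0.3985 = +2.7441 (running +2.7441)
  i=2: -0.1378·1.6292 − -1.3530·2.0020 = +2.4841 (running +5.2282)
  i=3: -1.3530·1.0154 − -1.9687·1.6292 = +1.8337 (running +7.0620)
  i=4: -1.9687·-1.2613 − -2.6452·1.0154 = +5.1690 (running +12.2309)
  i=5: -2.6452·-2.5087 − -0.6161·-1.2613 = +5.8588 (running +18.0898)
  i=6: -0.6161·-2.4434 − 0.3069·-2.5087 = +2.2753 (running +20.3651)
  i=7: 0.3069·-0.3985 − 1.3981·-2.4434 = +3.2940 (running +23.6590)
Area = |Σ|/2 = |23.6590|/2 = 11.8295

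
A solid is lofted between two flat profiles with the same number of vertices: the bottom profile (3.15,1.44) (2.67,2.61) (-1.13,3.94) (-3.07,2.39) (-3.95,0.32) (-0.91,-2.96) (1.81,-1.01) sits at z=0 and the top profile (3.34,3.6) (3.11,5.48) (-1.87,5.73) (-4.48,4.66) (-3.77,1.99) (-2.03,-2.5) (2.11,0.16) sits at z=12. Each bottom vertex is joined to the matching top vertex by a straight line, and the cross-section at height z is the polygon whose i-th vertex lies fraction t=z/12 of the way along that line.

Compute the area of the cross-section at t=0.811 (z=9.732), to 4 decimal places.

Area at t=0.811: 40.5085

Cross-section at t=0.811: each vertex is (1-t)·p0[i] + t·p1[i].
  v1: (1-0.811)·(3.15,1.44) + 0.811·(3.34,3.6) = (3.3041,3.1918)
  v2: (1-0.811)·(2.67,2.61) + 0.811·(3.11,5.48) = (3.0268,4.9376)
  v3: (1-0.811)·(-1.13,3.94) + 0.811·(-1.87,5.73) = (-1.7301,5.3917)
  v4: (1-0.811)·(-3.07,2.39) + 0.811·(-4.48,4.66) = (-4.2135,4.2310)
  v5: (1-0.811)·(-3.95,0.32) + 0.811·(-3.77,1.99) = (-3.8040,1.6744)
  v6: (1-0.811)·(-0.91,-2.96) + 0.811·(-2.03,-2.5) = (-1.8183,-2.5869)
  v7: (1-0.811)·(1.81,-1.01) + 0.811·(2.11,0.16) = (2.0533,-0.0611)
Shoelace sum Σ(x_i·y_{i+1} − x_{i+1}·y_i):
  i=1: 3.3041·4.9376 − 3.0268·3.1918 = +6.6532 (running +6.6532)
  i=2: 3.0268·5.3917 − -1.7301·4.9376 = +24.8625 (running +31.5157)
  i=3: -1.7301·4.2310 − -4.2135·5.3917 = +15.3978 (running +46.9135)
  i=4: -4.2135·1.6744 − -3.8040·4.2310 = +9.0397 (running +55.9532)
  i=5: -3.8040·-2.5869 − -1.8183·1.6744 = +12.8853 (running +68.8385)
  i=6: -1.8183·-0.0611 − 2.0533·-2.5869 = +5.4229 (running +74.2614)
  i=7: 2.0533·3.1918 − 3.3041·-0.0611 = +6.7556 (running +81.0170)
Area = |Σ|/2 = |81.0170|/2 = 40.5085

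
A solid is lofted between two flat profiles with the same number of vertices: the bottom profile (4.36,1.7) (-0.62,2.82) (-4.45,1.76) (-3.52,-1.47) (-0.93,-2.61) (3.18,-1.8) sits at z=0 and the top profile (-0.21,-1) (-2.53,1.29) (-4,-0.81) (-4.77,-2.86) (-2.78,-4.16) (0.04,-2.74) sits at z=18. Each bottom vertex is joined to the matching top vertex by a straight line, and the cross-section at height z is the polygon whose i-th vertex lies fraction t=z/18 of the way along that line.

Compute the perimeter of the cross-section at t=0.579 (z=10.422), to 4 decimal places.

Perimeter at t=0.579: 18.0238

Cross-section at t=0.579: each vertex is (1-t)·p0[i] + t·p1[i].
  v1: (1-0.579)·(4.36,1.7) + 0.579·(-0.21,-1) = (1.7140,0.1367)
  v2: (1-0.579)·(-0.62,2.82) + 0.579·(-2.53,1.29) = (-1.7259,1.9341)
  v3: (1-0.579)·(-4.45,1.76) + 0.579·(-4,-0.81) = (-4.1894,0.2720)
  v4: (1-0.579)·(-3.52,-1.47) + 0.579·(-4.77,-2.86) = (-4.2437,-2.2748)
  v5: (1-0.579)·(-0.93,-2.61) + 0.579·(-2.78,-4.16) = (-2.0011,-3.5075)
  v6: (1-0.579)·(3.18,-1.8) + 0.579·(0.04,-2.74) = (1.3619,-2.3443)
Perimeter = Σ |v_{i+1} − v_i|:
  edge 1→2: √(-3.4399² + 1.7974²) = 3.8812 (running 3.8812)
  edge 2→3: √(-2.4636² + -1.6622²) = 2.9719 (running 6.8530)
  edge 3→4: √(-0.0543² + -2.5468²) = 2.5474 (running 9.4004)
  edge 4→5: √(2.2426² + -1.2326²) = 2.5590 (running 11.9594)
  edge 5→6: √(3.3631² + 1.1632²) = 3.5586 (running 15.5180)
  edge 6→1: √(0.3520² + 2.4810²) = 2.5058 (running 18.0238)
Perimeter = 18.0238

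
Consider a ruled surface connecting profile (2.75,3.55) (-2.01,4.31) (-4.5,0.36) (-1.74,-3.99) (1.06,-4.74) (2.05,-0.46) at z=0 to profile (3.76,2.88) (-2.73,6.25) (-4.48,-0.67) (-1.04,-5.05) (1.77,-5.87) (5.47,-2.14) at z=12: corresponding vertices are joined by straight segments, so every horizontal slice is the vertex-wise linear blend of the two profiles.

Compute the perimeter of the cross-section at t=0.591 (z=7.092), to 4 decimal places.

Perimeter at t=0.591: 29.9867

Cross-section at t=0.591: each vertex is (1-t)·p0[i] + t·p1[i].
  v1: (1-0.591)·(2.75,3.55) + 0.591·(3.76,2.88) = (3.3469,3.1540)
  v2: (1-0.591)·(-2.01,4.31) + 0.591·(-2.73,6.25) = (-2.4355,5.4565)
  v3: (1-0.591)·(-4.5,0.36) + 0.591·(-4.48,-0.67) = (-4.4882,-0.2487)
  v4: (1-0.591)·(-1.74,-3.99) + 0.591·(-1.04,-5.05) = (-1.3263,-4.6165)
  v5: (1-0.591)·(1.06,-4.74) + 0.591·(1.77,-5.87) = (1.4796,-5.4078)
  v6: (1-0.591)·(2.05,-0.46) + 0.591·(5.47,-2.14) = (4.0712,-1.4529)
Perimeter = Σ |v_{i+1} − v_i|:
  edge 1→2: √(-5.7824² + 2.3025²) = 6.2240 (running 6.2240)
  edge 2→3: √(-2.0527² + -5.7053²) = 6.0633 (running 12.2873)
  edge 3→4: √(3.1619² + -4.3677²) = 5.3921 (running 17.6794)
  edge 4→5: √(2.8059² + -0.7914²) = 2.9154 (running 20.5947)
  edge 5→6: √(2.5916² + 3.9550²) = 4.7284 (running 25.3232)
  edge 6→1: √(-0.7243² + 4.6069²) = 4.6635 (running 29.9867)
Perimeter = 29.9867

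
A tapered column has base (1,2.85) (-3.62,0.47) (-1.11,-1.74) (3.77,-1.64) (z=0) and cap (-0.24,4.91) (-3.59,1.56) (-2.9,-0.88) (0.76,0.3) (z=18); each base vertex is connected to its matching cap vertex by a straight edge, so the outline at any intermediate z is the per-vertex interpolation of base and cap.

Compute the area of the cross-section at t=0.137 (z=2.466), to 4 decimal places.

Cross-section at t=0.137: each vertex is (1-t)·p0[i] + t·p1[i].
  v1: (1-0.137)·(1,2.85) + 0.137·(-0.24,4.91) = (0.8301,3.1322)
  v2: (1-0.137)·(-3.62,0.47) + 0.137·(-3.59,1.56) = (-3.6159,0.6193)
  v3: (1-0.137)·(-1.11,-1.74) + 0.137·(-2.9,-0.88) = (-1.3552,-1.6222)
  v4: (1-0.137)·(3.77,-1.64) + 0.137·(0.76,0.3) = (3.3576,-1.3742)
Shoelace sum Σ(x_i·y_{i+1} − x_{i+1}·y_i):
  i=1: 0.8301·0.6193 − -3.6159·3.1322 = +11.8399 (running +11.8399)
  i=2: -3.6159·-1.6222 − -1.3552·0.6193 = +6.7050 (running +18.5448)
  i=3: -1.3552·-1.3742 − 3.3576·-1.6222 = +7.3091 (running +25.8539)
  i=4: 3.3576·3.1322 − 0.8301·-1.3742 = +11.6576 (running +37.5115)
Area = |Σ|/2 = |37.5115|/2 = 18.7558

Area at t=0.137: 18.7558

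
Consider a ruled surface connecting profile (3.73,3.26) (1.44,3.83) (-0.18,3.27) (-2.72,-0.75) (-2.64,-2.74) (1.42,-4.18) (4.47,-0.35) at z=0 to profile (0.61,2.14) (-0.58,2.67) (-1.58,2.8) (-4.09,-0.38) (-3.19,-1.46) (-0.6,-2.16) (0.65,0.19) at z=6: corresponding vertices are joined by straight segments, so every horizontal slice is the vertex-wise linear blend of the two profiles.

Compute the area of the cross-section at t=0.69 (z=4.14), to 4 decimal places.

Cross-section at t=0.69: each vertex is (1-t)·p0[i] + t·p1[i].
  v1: (1-0.69)·(3.73,3.26) + 0.69·(0.61,2.14) = (1.5772,2.4872)
  v2: (1-0.69)·(1.44,3.83) + 0.69·(-0.58,2.67) = (0.0462,3.0296)
  v3: (1-0.69)·(-0.18,3.27) + 0.69·(-1.58,2.8) = (-1.1460,2.9457)
  v4: (1-0.69)·(-2.72,-0.75) + 0.69·(-4.09,-0.38) = (-3.6653,-0.4947)
  v5: (1-0.69)·(-2.64,-2.74) + 0.69·(-3.19,-1.46) = (-3.0195,-1.8568)
  v6: (1-0.69)·(1.42,-4.18) + 0.69·(-0.6,-2.16) = (0.0262,-2.7862)
  v7: (1-0.69)·(4.47,-0.35) + 0.69·(0.65,0.19) = (1.8342,0.0226)
Shoelace sum Σ(x_i·y_{i+1} − x_{i+1}·y_i):
  i=1: 1.5772·3.0296 − 0.0462·2.4872 = +4.6634 (running +4.6634)
  i=2: 0.0462·2.9457 − -1.1460·3.0296 = +3.6080 (running +8.2714)
  i=3: -1.1460·-0.4947 − -3.6653·2.9457 = +11.3638 (running +19.6352)
  i=4: -3.6653·-1.8568 − -3.0195·-0.4947 = +5.3120 (running +24.9472)
  i=5: -3.0195·-2.7862 − 0.0262·-1.8568 = +8.4616 (running +33.4088)
  i=6: 0.0262·0.0226 − 1.8342·-2.7862 = +5.1110 (running +38.5198)
  i=7: 1.8342·2.4872 − 1.5772·0.0226 = +4.5264 (running +43.0462)
Area = |Σ|/2 = |43.0462|/2 = 21.5231

Area at t=0.69: 21.5231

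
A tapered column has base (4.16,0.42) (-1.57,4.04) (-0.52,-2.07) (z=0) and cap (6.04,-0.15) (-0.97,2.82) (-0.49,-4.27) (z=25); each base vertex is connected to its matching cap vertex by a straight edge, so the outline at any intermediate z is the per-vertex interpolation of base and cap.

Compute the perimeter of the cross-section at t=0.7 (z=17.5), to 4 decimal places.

Cross-section at t=0.7: each vertex is (1-t)·p0[i] + t·p1[i].
  v1: (1-0.7)·(4.16,0.42) + 0.7·(6.04,-0.15) = (5.4760,0.0210)
  v2: (1-0.7)·(-1.57,4.04) + 0.7·(-0.97,2.82) = (-1.1500,3.1860)
  v3: (1-0.7)·(-0.52,-2.07) + 0.7·(-0.49,-4.27) = (-0.4990,-3.6100)
Perimeter = Σ |v_{i+1} − v_i|:
  edge 1→2: √(-6.6260² + 3.1650²) = 7.3431 (running 7.3431)
  edge 2→3: √(0.6510² + -6.7960²) = 6.8271 (running 14.1702)
  edge 3→1: √(5.9750² + 3.6310²) = 6.9918 (running 21.1620)
Perimeter = 21.1620

Perimeter at t=0.7: 21.1620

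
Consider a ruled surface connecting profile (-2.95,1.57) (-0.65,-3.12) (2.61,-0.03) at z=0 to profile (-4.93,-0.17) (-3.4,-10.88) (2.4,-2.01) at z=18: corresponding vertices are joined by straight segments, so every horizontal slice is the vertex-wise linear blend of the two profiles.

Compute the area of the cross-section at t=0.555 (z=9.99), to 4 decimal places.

Area at t=0.555: 24.6483

Cross-section at t=0.555: each vertex is (1-t)·p0[i] + t·p1[i].
  v1: (1-0.555)·(-2.95,1.57) + 0.555·(-4.93,-0.17) = (-4.0489,0.6043)
  v2: (1-0.555)·(-0.65,-3.12) + 0.555·(-3.4,-10.88) = (-2.1763,-7.4268)
  v3: (1-0.555)·(2.61,-0.03) + 0.555·(2.4,-2.01) = (2.4935,-1.1289)
Shoelace sum Σ(x_i·y_{i+1} − x_{i+1}·y_i):
  i=1: -4.0489·-7.4268 − -2.1763·0.6043 = +31.3855 (running +31.3855)
  i=2: -2.1763·-1.1289 − 2.4935·-7.4268 = +20.9751 (running +52.3606)
  i=3: 2.4935·0.6043 − -4.0489·-1.1289 = -3.0640 (running +49.2966)
Area = |Σ|/2 = |49.2966|/2 = 24.6483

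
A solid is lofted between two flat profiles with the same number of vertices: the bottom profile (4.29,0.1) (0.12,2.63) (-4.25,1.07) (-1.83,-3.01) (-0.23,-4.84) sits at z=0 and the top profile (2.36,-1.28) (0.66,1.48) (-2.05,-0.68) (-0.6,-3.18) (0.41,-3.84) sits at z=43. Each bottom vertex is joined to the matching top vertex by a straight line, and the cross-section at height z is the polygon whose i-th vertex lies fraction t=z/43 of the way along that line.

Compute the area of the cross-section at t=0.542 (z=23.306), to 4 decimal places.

Area at t=0.542: 20.9093

Cross-section at t=0.542: each vertex is (1-t)·p0[i] + t·p1[i].
  v1: (1-0.542)·(4.29,0.1) + 0.542·(2.36,-1.28) = (3.2439,-0.6480)
  v2: (1-0.542)·(0.12,2.63) + 0.542·(0.66,1.48) = (0.4127,2.0067)
  v3: (1-0.542)·(-4.25,1.07) + 0.542·(-2.05,-0.68) = (-3.0576,0.1215)
  v4: (1-0.542)·(-1.83,-3.01) + 0.542·(-0.6,-3.18) = (-1.1633,-3.1021)
  v5: (1-0.542)·(-0.23,-4.84) + 0.542·(0.41,-3.84) = (0.1169,-4.2980)
Shoelace sum Σ(x_i·y_{i+1} − x_{i+1}·y_i):
  i=1: 3.2439·2.0067 − 0.4127·-0.6480 = +6.7770 (running +6.7770)
  i=2: 0.4127·0.1215 − -3.0576·2.0067 = +6.1858 (running +12.9628)
  i=3: -3.0576·-3.1021 − -1.1633·0.1215 = +9.6264 (running +22.5893)
  i=4: -1.1633·-4.2980 − 0.1169·-3.1021 = +5.3626 (running +27.9519)
  i=5: 0.1169·-0.6480 − 3.2439·-4.2980 = +13.8667 (running +41.8186)
Area = |Σ|/2 = |41.8186|/2 = 20.9093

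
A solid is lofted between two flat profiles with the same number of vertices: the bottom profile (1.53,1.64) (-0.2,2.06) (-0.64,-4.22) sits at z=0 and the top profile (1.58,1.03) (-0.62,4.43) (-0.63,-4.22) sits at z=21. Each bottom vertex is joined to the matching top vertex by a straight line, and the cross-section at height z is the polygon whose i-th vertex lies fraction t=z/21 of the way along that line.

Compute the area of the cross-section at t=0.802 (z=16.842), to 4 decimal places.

Area at t=0.802: 8.7518

Cross-section at t=0.802: each vertex is (1-t)·p0[i] + t·p1[i].
  v1: (1-0.802)·(1.53,1.64) + 0.802·(1.58,1.03) = (1.5701,1.1508)
  v2: (1-0.802)·(-0.2,2.06) + 0.802·(-0.62,4.43) = (-0.5368,3.9607)
  v3: (1-0.802)·(-0.64,-4.22) + 0.802·(-0.63,-4.22) = (-0.6320,-4.2200)
Shoelace sum Σ(x_i·y_{i+1} − x_{i+1}·y_i):
  i=1: 1.5701·3.9607 − -0.5368·1.1508 = +6.8365 (running +6.8365)
  i=2: -0.5368·-4.2200 − -0.6320·3.9607 = +4.7686 (running +11.6051)
  i=3: -0.6320·1.1508 − 1.5701·-4.2200 = +5.8986 (running +17.5037)
Area = |Σ|/2 = |17.5037|/2 = 8.7518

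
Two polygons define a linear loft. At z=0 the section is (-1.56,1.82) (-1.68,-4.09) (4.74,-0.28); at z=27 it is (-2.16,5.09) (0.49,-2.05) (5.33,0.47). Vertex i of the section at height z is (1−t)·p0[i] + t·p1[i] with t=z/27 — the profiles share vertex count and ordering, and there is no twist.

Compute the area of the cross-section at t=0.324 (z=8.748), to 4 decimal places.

Area at t=0.324: 19.9542

Cross-section at t=0.324: each vertex is (1-t)·p0[i] + t·p1[i].
  v1: (1-0.324)·(-1.56,1.82) + 0.324·(-2.16,5.09) = (-1.7544,2.8795)
  v2: (1-0.324)·(-1.68,-4.09) + 0.324·(0.49,-2.05) = (-0.9769,-3.4290)
  v3: (1-0.324)·(4.74,-0.28) + 0.324·(5.33,0.47) = (4.9312,-0.0370)
Shoelace sum Σ(x_i·y_{i+1} − x_{i+1}·y_i):
  i=1: -1.7544·-3.4290 − -0.9769·2.8795 = +8.8289 (running +8.8289)
  i=2: -0.9769·-0.0370 − 4.9312·-3.4290 = +16.9453 (running +25.7742)
  i=3: 4.9312·2.8795 − -1.7544·-0.0370 = +14.1343 (running +39.9085)
Area = |Σ|/2 = |39.9085|/2 = 19.9542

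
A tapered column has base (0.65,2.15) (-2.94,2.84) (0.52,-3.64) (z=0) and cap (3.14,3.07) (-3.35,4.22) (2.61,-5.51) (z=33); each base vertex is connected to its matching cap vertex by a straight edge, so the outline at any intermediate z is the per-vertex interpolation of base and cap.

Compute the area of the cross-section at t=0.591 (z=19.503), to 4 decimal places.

Cross-section at t=0.591: each vertex is (1-t)·p0[i] + t·p1[i].
  v1: (1-0.591)·(0.65,2.15) + 0.591·(3.14,3.07) = (2.1216,2.6937)
  v2: (1-0.591)·(-2.94,2.84) + 0.591·(-3.35,4.22) = (-3.1823,3.6556)
  v3: (1-0.591)·(0.52,-3.64) + 0.591·(2.61,-5.51) = (1.7552,-4.7452)
Shoelace sum Σ(x_i·y_{i+1} − x_{i+1}·y_i):
  i=1: 2.1216·3.6556 − -3.1823·2.6937 = +16.3279 (running +16.3279)
  i=2: -3.1823·-4.7452 − 1.7552·3.6556 = +8.6844 (running +25.0123)
  i=3: 1.7552·2.6937 − 2.1216·-4.7452 = +14.7953 (running +39.8076)
Area = |Σ|/2 = |39.8076|/2 = 19.9038

Area at t=0.591: 19.9038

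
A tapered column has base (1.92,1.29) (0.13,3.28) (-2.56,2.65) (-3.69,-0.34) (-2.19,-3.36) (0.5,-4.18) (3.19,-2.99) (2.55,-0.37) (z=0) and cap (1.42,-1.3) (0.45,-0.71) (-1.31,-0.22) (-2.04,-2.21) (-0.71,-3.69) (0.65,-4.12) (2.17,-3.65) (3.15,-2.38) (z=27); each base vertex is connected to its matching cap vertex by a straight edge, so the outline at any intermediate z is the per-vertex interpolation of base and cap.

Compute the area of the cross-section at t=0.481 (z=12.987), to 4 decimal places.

Area at t=0.481: 22.6880

Cross-section at t=0.481: each vertex is (1-t)·p0[i] + t·p1[i].
  v1: (1-0.481)·(1.92,1.29) + 0.481·(1.42,-1.3) = (1.6795,0.0442)
  v2: (1-0.481)·(0.13,3.28) + 0.481·(0.45,-0.71) = (0.2839,1.3608)
  v3: (1-0.481)·(-2.56,2.65) + 0.481·(-1.31,-0.22) = (-1.9588,1.2695)
  v4: (1-0.481)·(-3.69,-0.34) + 0.481·(-2.04,-2.21) = (-2.8963,-1.2395)
  v5: (1-0.481)·(-2.19,-3.36) + 0.481·(-0.71,-3.69) = (-1.4781,-3.5187)
  v6: (1-0.481)·(0.5,-4.18) + 0.481·(0.65,-4.12) = (0.5721,-4.1511)
  v7: (1-0.481)·(3.19,-2.99) + 0.481·(2.17,-3.65) = (2.6994,-3.3075)
  v8: (1-0.481)·(2.55,-0.37) + 0.481·(3.15,-2.38) = (2.8386,-1.3368)
Shoelace sum Σ(x_i·y_{i+1} − x_{i+1}·y_i):
  i=1: 1.6795·1.3608 − 0.2839·0.0442 = +2.2729 (running +2.2729)
  i=2: 0.2839·1.2695 − -1.9588·1.3608 = +3.0259 (running +5.2989)
  i=3: -1.9588·-1.2395 − -2.8963·1.2695 = +6.1048 (running +11.4037)
  i=4: -2.8963·-3.5187 − -1.4781·-1.2395 = +8.3594 (running +19.7631)
  i=5: -1.4781·-4.1511 − 0.5721·-3.5187 = +8.1491 (running +27.9122)
  i=6: 0.5721·-3.3075 − 2.6994·-4.1511 = +9.3131 (running +37.2253)
  i=7: 2.6994·-1.3368 − 2.8386·-3.3075 = +5.7800 (running +43.0053)
  i=8: 2.8386·0.0442 − 1.6795·-1.3368 = +2.3707 (running +45.3760)
Area = |Σ|/2 = |45.3760|/2 = 22.6880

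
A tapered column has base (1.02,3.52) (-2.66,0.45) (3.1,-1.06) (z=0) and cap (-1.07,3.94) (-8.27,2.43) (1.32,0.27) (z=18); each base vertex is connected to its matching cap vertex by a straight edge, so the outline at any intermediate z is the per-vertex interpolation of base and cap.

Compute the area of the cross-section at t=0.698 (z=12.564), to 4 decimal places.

Cross-section at t=0.698: each vertex is (1-t)·p0[i] + t·p1[i].
  v1: (1-0.698)·(1.02,3.52) + 0.698·(-1.07,3.94) = (-0.4388,3.8132)
  v2: (1-0.698)·(-2.66,0.45) + 0.698·(-8.27,2.43) = (-6.5758,1.8320)
  v3: (1-0.698)·(3.1,-1.06) + 0.698·(1.32,0.27) = (1.8576,-0.1317)
Shoelace sum Σ(x_i·y_{i+1} − x_{i+1}·y_i):
  i=1: -0.4388·1.8320 − -6.5758·3.8132 = +24.2706 (running +24.2706)
  i=2: -6.5758·-0.1317 − 1.8576·1.8320 = -2.5374 (running +21.7332)
  i=3: 1.8576·3.8132 − -0.4388·-0.1317 = +7.0254 (running +28.7586)
Area = |Σ|/2 = |28.7586|/2 = 14.3793

Area at t=0.698: 14.3793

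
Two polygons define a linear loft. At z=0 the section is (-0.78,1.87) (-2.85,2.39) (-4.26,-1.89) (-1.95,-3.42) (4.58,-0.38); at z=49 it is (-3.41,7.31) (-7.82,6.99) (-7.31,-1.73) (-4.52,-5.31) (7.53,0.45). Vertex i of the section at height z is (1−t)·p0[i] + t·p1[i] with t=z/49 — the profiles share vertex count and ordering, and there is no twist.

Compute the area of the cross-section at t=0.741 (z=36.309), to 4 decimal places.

Cross-section at t=0.741: each vertex is (1-t)·p0[i] + t·p1[i].
  v1: (1-0.741)·(-0.78,1.87) + 0.741·(-3.41,7.31) = (-2.7288,5.9010)
  v2: (1-0.741)·(-2.85,2.39) + 0.741·(-7.82,6.99) = (-6.5328,5.7986)
  v3: (1-0.741)·(-4.26,-1.89) + 0.741·(-7.31,-1.73) = (-6.5200,-1.7714)
  v4: (1-0.741)·(-1.95,-3.42) + 0.741·(-4.52,-5.31) = (-3.8544,-4.8205)
  v5: (1-0.741)·(4.58,-0.38) + 0.741·(7.53,0.45) = (6.7660,0.2350)
Shoelace sum Σ(x_i·y_{i+1} − x_{i+1}·y_i):
  i=1: -2.7288·5.7986 − -6.5328·5.9010 = +22.7267 (running +22.7267)
  i=2: -6.5328·-1.7714 − -6.5200·5.7986 = +49.3796 (running +72.1063)
  i=3: -6.5200·-4.8205 − -3.8544·-1.7714 = +24.6021 (running +96.7084)
  i=4: -3.8544·0.2350 − 6.7660·-4.8205 = +31.7093 (running +128.4177)
  i=5: 6.7660·5.9010 − -2.7288·0.2350 = +40.5675 (running +168.9852)
Area = |Σ|/2 = |168.9852|/2 = 84.4926

Area at t=0.741: 84.4926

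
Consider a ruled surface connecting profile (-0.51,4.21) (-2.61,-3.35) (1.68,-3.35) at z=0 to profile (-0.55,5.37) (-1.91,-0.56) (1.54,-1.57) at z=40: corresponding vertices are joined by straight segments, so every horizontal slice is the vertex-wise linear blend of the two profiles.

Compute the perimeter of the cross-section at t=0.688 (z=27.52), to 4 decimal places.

Perimeter at t=0.688: 17.8509

Cross-section at t=0.688: each vertex is (1-t)·p0[i] + t·p1[i].
  v1: (1-0.688)·(-0.51,4.21) + 0.688·(-0.55,5.37) = (-0.5375,5.0081)
  v2: (1-0.688)·(-2.61,-3.35) + 0.688·(-1.91,-0.56) = (-2.1284,-1.4305)
  v3: (1-0.688)·(1.68,-3.35) + 0.688·(1.54,-1.57) = (1.5837,-2.1254)
Perimeter = Σ |v_{i+1} − v_i|:
  edge 1→2: √(-1.5909² + -6.4386²) = 6.6322 (running 6.6322)
  edge 2→3: √(3.7121² + -0.6949²) = 3.7766 (running 10.4087)
  edge 3→1: √(-2.1212² + 7.1334²) = 7.4421 (running 17.8509)
Perimeter = 17.8509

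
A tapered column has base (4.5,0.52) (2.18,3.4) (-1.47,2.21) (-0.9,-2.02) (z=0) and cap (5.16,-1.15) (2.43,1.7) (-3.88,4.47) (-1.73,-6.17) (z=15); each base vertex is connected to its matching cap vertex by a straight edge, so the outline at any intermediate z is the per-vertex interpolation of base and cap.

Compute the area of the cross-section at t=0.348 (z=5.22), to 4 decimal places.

Cross-section at t=0.348: each vertex is (1-t)·p0[i] + t·p1[i].
  v1: (1-0.348)·(4.5,0.52) + 0.348·(5.16,-1.15) = (4.7297,-0.0612)
  v2: (1-0.348)·(2.18,3.4) + 0.348·(2.43,1.7) = (2.2670,2.8084)
  v3: (1-0.348)·(-1.47,2.21) + 0.348·(-3.88,4.47) = (-2.3087,2.9965)
  v4: (1-0.348)·(-0.9,-2.02) + 0.348·(-1.73,-6.17) = (-1.1888,-3.4642)
Shoelace sum Σ(x_i·y_{i+1} − x_{i+1}·y_i):
  i=1: 4.7297·2.8084 − 2.2670·-0.0612 = +13.4215 (running +13.4215)
  i=2: 2.2670·2.9965 − -2.3087·2.8084 = +13.2767 (running +26.6982)
  i=3: -2.3087·-3.4642 − -1.1888·2.9965 = +11.5601 (running +38.2583)
  i=4: -1.1888·-0.0612 − 4.7297·-3.4642 = +16.4573 (running +54.7155)
Area = |Σ|/2 = |54.7155|/2 = 27.3578

Area at t=0.348: 27.3578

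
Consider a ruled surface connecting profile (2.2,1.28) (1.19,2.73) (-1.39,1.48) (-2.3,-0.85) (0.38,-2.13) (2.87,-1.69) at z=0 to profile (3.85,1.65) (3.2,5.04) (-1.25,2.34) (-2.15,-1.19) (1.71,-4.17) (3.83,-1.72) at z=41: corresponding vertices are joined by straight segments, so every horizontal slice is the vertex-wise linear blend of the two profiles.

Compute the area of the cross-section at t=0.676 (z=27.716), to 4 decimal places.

Area at t=0.676: 28.6919

Cross-section at t=0.676: each vertex is (1-t)·p0[i] + t·p1[i].
  v1: (1-0.676)·(2.2,1.28) + 0.676·(3.85,1.65) = (3.3154,1.5301)
  v2: (1-0.676)·(1.19,2.73) + 0.676·(3.2,5.04) = (2.5488,4.2916)
  v3: (1-0.676)·(-1.39,1.48) + 0.676·(-1.25,2.34) = (-1.2954,2.0614)
  v4: (1-0.676)·(-2.3,-0.85) + 0.676·(-2.15,-1.19) = (-2.1986,-1.0798)
  v5: (1-0.676)·(0.38,-2.13) + 0.676·(1.71,-4.17) = (1.2791,-3.5090)
  v6: (1-0.676)·(2.87,-1.69) + 0.676·(3.83,-1.72) = (3.5190,-1.7103)
Shoelace sum Σ(x_i·y_{i+1} − x_{i+1}·y_i):
  i=1: 3.3154·4.2916 − 2.5488·1.5301 = +10.3283 (running +10.3283)
  i=2: 2.5488·2.0614 − -1.2954·4.2916 = +10.8130 (running +21.1414)
  i=3: -1.2954·-1.0798 − -2.1986·2.0614 = +5.9309 (running +27.0722)
  i=4: -2.1986·-3.5090 − 1.2791·-1.0798 = +9.0962 (running +36.1684)
  i=5: 1.2791·-1.7103 − 3.5190·-3.5090 = +10.1606 (running +46.3290)
  i=6: 3.5190·1.5301 − 3.3154·-1.7103 = +11.0547 (running +57.3837)
Area = |Σ|/2 = |57.3837|/2 = 28.6919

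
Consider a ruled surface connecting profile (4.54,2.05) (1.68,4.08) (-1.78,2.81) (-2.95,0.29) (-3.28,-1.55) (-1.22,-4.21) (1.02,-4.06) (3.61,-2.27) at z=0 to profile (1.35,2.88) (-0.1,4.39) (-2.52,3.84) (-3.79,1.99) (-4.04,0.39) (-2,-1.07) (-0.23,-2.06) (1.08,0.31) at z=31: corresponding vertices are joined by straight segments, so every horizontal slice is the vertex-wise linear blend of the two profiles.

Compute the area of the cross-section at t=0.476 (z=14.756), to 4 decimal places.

Cross-section at t=0.476: each vertex is (1-t)·p0[i] + t·p1[i].
  v1: (1-0.476)·(4.54,2.05) + 0.476·(1.35,2.88) = (3.0216,2.4451)
  v2: (1-0.476)·(1.68,4.08) + 0.476·(-0.1,4.39) = (0.8327,4.2276)
  v3: (1-0.476)·(-1.78,2.81) + 0.476·(-2.52,3.84) = (-2.1322,3.3003)
  v4: (1-0.476)·(-2.95,0.29) + 0.476·(-3.79,1.99) = (-3.3498,1.0992)
  v5: (1-0.476)·(-3.28,-1.55) + 0.476·(-4.04,0.39) = (-3.6418,-0.6266)
  v6: (1-0.476)·(-1.22,-4.21) + 0.476·(-2,-1.07) = (-1.5913,-2.7154)
  v7: (1-0.476)·(1.02,-4.06) + 0.476·(-0.23,-2.06) = (0.4250,-3.1080)
  v8: (1-0.476)·(3.61,-2.27) + 0.476·(1.08,0.31) = (2.4057,-1.0419)
Shoelace sum Σ(x_i·y_{i+1} − x_{i+1}·y_i):
  i=1: 3.0216·4.2276 − 0.8327·2.4451 = +10.7378 (running +10.7378)
  i=2: 0.8327·3.3003 − -2.1322·4.2276 = +11.7624 (running +22.5001)
  i=3: -2.1322·1.0992 − -3.3498·3.3003 = +8.7117 (running +31.2118)
  i=4: -3.3498·-0.6266 − -3.6418·1.0992 = +6.1019 (running +37.3137)
  i=5: -3.6418·-2.7154 − -1.5913·-0.6266 = +8.8917 (running +46.2053)
  i=6: -1.5913·-3.1080 − 0.4250·-2.7154 = +6.0997 (running +52.3051)
  i=7: 0.4250·-1.0419 − 2.4057·-3.1080 = +7.0342 (running +59.3392)
  i=8: 2.4057·2.4451 − 3.0216·-1.0419 = +9.0304 (running +68.3696)
Area = |Σ|/2 = |68.3696|/2 = 34.1848

Area at t=0.476: 34.1848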